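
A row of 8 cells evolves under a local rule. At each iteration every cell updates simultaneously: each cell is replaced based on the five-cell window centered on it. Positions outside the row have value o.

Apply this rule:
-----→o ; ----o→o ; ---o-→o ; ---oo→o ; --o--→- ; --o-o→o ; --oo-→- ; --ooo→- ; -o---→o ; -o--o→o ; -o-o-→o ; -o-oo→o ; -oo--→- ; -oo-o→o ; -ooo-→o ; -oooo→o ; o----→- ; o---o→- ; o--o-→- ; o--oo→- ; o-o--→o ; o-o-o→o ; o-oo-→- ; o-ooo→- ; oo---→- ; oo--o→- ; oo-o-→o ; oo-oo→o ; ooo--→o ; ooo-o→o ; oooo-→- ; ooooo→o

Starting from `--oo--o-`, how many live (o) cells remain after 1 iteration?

2

iteration 1: ------oo
count of o: 2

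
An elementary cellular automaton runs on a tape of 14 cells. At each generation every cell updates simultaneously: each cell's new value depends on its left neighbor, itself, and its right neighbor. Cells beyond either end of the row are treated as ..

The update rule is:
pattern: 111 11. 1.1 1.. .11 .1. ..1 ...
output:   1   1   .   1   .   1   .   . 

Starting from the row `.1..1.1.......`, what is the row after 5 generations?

..11..11..11..

.11.1.11......
..1.1..11.....
..1.11..11....
..1..11..11...
..11..11..11..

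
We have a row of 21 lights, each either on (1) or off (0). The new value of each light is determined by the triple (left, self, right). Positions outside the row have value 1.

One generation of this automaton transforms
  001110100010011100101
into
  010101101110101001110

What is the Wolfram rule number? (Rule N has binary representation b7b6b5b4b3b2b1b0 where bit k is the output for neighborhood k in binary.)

position 3: 111 → 1  (bit 7 = 1)
position 4: 110 → 0  (bit 6 = 0)
position 5: 101 → 1  (bit 5 = 1)
position 0: 100 → 0  (bit 4 = 0)
position 2: 011 → 0  (bit 3 = 0)
position 6: 010 → 1  (bit 2 = 1)
position 1: 001 → 1  (bit 1 = 1)
position 8: 000 → 1  (bit 0 = 1)
bits b7..b0 = 10100111 = 167

167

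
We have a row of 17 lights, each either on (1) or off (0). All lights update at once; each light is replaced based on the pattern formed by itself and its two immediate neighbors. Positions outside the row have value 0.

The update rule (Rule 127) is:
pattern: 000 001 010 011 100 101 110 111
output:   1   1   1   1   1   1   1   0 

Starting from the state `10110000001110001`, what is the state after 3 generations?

11111111111011111

generation 1: 11111111111011111
generation 2: 10000000001110001
generation 3: 11111111111011111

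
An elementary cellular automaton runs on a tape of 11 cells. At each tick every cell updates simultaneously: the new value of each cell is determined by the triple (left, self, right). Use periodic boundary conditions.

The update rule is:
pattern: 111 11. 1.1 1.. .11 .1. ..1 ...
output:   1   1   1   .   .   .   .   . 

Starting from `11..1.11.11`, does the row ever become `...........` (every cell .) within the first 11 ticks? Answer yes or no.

tick 1: 11...1.11.1
tick 2: 11....1.11.
tick 3: .1.....1.11
tick 4: 1.......1.1
tick 5: 1........1.
tick 6: ..........1
tick 7: ...........
all cells are . at tick 7

yes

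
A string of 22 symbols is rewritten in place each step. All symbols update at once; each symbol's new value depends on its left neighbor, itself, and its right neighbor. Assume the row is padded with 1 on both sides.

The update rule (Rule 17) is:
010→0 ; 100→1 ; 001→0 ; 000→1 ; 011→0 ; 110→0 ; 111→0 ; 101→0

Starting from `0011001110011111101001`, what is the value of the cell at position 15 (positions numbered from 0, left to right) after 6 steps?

step 1: 1000100001000000000100
step 2: 0110011100111111110010
step 3: 0001000010000000001000
step 4: 1100111001111111100110
step 5: 0010000100000000010000
step 6: 1001110011111111001110
position 15 holds 1

1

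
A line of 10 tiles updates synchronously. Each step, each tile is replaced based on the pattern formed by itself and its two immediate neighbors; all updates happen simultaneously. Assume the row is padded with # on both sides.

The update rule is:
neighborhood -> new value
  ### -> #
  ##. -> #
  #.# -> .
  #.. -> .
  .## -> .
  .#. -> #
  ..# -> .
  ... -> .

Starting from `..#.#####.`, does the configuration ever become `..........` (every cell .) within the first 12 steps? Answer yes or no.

..#..####.
..#...###.
..#....##.
..#.....#.
..#.....#.  (fixed point — unchanged through step 12)
step 12 is ..#.....#., still not uniform .

no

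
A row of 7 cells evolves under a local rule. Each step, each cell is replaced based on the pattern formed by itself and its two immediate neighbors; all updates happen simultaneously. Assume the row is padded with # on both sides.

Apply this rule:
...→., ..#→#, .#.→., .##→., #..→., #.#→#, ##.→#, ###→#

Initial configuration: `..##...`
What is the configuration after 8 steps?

.#.#..#
#.#..#.
##..#.#
##.#.#.
###.#.#
####.#.
#####.#
######.

######.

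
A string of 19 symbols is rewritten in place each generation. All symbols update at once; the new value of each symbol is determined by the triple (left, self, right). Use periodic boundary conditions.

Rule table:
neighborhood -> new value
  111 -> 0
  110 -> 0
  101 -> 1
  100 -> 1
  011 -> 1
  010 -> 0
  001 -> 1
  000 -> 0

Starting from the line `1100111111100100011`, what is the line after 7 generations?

1010110110110101101

0011100000011010110
0110010000110101101
1101101001101011010
1011010111010110101
0110101100101101011
1101011011011010110
1010110110110101101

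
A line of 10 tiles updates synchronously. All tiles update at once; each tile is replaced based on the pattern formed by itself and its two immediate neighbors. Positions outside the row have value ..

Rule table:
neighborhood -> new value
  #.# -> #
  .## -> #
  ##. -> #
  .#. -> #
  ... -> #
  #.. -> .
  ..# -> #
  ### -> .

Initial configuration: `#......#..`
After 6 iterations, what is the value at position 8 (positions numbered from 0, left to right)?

#.######.#
###....###
#.#.####.#
#####..###
#...#.##.#
#.########
position 8 holds #

#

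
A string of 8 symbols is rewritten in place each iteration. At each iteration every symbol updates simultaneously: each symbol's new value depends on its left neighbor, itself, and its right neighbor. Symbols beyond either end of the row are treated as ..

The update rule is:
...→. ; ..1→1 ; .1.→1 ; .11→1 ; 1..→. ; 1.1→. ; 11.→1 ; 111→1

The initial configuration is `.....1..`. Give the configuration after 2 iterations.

....11..
...111..

...111..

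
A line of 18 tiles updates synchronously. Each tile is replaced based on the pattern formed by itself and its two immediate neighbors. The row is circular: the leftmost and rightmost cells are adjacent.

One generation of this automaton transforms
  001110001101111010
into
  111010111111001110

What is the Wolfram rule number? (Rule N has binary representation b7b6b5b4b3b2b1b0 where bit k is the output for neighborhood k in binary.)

111

position 3: 111 → 0  (bit 7 = 0)
position 4: 110 → 1  (bit 6 = 1)
position 10: 101 → 1  (bit 5 = 1)
position 5: 100 → 0  (bit 4 = 0)
position 2: 011 → 1  (bit 3 = 1)
position 16: 010 → 1  (bit 2 = 1)
position 1: 001 → 1  (bit 1 = 1)
position 0: 000 → 1  (bit 0 = 1)
bits b7..b0 = 01101111 = 111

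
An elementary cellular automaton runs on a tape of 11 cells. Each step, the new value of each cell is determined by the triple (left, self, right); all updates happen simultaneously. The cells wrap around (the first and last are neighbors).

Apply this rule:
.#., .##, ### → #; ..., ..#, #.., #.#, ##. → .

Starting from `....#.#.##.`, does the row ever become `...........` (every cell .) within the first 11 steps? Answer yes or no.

no

....#.#.#..
....#.#.#..  (fixed point — unchanged through step 11)
step 11 is ....#.#.#.., still not uniform .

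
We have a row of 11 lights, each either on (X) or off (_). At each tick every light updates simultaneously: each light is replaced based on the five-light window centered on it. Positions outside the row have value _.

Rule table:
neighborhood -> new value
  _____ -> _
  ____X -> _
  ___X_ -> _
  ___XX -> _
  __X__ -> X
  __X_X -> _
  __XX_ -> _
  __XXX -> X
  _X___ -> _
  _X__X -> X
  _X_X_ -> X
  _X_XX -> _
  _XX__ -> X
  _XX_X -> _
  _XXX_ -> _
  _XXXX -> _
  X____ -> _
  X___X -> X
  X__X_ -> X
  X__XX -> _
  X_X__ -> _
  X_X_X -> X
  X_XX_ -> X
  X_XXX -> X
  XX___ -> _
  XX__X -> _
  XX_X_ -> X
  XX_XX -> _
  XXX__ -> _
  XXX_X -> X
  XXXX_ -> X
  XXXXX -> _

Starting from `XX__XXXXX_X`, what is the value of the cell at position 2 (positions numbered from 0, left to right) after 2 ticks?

X

_X__X__XXX_
_XXXXX_X___
position 2 holds X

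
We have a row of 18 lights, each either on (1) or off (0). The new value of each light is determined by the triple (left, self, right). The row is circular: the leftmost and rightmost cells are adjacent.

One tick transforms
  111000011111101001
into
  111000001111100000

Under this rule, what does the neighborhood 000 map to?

At position 4 the neighborhood is 000; the next row has 0 there.

0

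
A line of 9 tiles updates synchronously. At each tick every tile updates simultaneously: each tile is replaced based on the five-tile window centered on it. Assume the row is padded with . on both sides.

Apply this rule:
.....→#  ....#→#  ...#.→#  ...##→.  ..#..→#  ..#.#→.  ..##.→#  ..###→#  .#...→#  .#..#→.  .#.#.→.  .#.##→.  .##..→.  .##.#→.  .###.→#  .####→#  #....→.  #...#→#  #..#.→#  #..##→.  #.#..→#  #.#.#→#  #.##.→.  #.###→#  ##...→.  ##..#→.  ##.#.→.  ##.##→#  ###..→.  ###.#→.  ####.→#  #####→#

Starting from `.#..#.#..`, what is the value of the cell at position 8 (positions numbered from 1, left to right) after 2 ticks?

.

##.#..##.
#..#..#..
position 8 holds .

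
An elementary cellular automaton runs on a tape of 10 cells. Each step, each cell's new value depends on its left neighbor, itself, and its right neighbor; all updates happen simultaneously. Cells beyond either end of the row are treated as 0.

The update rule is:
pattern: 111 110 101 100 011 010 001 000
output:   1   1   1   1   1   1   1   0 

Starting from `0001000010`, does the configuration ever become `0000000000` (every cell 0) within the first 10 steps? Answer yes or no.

no

step 1: 0011100111
step 2: 0111111111
step 3: 1111111111
step 4: 1111111111  (fixed point — unchanged through step 10)
step 10 is 1111111111, still not uniform 0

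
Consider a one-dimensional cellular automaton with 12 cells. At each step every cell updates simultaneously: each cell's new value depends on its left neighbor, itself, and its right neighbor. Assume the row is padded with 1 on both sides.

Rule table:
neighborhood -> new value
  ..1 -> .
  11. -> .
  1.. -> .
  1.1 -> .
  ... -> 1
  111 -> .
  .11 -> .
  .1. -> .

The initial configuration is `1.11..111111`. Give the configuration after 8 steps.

.1111111111.

step 1: ............
step 2: .1111111111.
step 3: ............  (repeats step 1; period 2)
step 8: .1111111111.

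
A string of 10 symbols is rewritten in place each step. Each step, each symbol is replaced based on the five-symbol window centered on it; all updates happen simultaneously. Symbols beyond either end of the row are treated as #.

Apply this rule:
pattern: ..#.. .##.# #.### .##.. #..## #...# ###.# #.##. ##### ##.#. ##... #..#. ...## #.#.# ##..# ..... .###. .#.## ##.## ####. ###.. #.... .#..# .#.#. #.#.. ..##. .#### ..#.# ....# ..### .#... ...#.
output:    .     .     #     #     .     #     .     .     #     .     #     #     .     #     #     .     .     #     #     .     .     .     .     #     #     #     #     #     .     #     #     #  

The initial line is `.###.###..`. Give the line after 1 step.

##..##..#.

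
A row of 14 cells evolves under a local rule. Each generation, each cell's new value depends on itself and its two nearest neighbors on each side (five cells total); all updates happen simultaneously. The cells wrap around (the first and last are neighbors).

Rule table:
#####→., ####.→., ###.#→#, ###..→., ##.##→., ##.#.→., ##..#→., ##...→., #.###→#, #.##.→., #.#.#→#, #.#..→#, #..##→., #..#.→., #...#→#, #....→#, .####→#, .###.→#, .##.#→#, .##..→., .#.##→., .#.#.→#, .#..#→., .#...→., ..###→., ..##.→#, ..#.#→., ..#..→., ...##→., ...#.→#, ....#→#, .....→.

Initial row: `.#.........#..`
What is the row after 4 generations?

generation 1: #..#.....##..#
generation 2: .....#.#.#...#
generation 3: .#.##.####.##.
generation 4: ....#.##.#....

....#.##.#....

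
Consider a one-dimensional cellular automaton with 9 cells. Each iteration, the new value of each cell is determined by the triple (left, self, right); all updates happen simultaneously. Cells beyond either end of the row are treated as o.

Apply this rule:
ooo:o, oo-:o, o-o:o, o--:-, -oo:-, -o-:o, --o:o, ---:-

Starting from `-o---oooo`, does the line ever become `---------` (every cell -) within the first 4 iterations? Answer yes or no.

oo--o-ooo
oo-ooo-oo
ooo-ooo-o
oooo-ooo-
iteration 4 is oooo-ooo-, still not uniform -

no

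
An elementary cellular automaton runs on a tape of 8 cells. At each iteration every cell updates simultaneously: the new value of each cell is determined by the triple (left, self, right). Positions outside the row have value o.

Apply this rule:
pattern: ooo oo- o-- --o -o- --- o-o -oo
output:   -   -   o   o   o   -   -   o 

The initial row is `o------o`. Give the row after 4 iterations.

iteration 1: -o----oo
iteration 2: -oo--oo-
iteration 3: -o-ooo--
iteration 4: -o-o--oo

-o-o--oo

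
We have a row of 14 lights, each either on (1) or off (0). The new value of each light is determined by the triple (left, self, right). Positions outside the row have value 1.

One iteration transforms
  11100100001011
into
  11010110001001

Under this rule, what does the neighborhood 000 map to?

0

At position 7 the neighborhood is 000; the next row has 0 there.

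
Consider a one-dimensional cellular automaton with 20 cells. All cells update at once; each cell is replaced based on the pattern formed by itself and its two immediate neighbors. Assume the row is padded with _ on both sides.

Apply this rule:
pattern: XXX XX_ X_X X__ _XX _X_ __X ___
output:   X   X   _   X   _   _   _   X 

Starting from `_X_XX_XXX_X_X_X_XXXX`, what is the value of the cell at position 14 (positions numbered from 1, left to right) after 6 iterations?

X

____X__XX________XXX
XXX__X__XXXXXXXX__XX
_XXX__X__XXXXXXXX__X
__XXX__X__XXXXXXXX__
X__XXX__X__XXXXXXXXX
_X__XXX__X__XXXXXXXX
position 14 holds X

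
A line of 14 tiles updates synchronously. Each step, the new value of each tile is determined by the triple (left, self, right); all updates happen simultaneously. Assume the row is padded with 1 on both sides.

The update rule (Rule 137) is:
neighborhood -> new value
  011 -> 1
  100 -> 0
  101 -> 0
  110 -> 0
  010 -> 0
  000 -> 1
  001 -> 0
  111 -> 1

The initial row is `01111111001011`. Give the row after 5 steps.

01111110000011
01111100111011
01111000110011
01110010100011
01100000001011

01100000001011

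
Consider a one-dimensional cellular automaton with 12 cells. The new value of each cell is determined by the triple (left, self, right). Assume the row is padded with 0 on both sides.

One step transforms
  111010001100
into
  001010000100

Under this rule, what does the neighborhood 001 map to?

0

At position 7 the neighborhood is 001; the next row has 0 there.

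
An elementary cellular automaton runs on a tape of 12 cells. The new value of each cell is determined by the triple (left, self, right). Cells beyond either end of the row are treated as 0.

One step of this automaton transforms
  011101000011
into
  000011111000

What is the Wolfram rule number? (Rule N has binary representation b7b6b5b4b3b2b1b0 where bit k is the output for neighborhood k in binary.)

position 2: 111 → 0  (bit 7 = 0)
position 3: 110 → 0  (bit 6 = 0)
position 4: 101 → 1  (bit 5 = 1)
position 6: 100 → 1  (bit 4 = 1)
position 1: 011 → 0  (bit 3 = 0)
position 5: 010 → 1  (bit 2 = 1)
position 0: 001 → 0  (bit 1 = 0)
position 7: 000 → 1  (bit 0 = 1)
bits b7..b0 = 00110101 = 53

53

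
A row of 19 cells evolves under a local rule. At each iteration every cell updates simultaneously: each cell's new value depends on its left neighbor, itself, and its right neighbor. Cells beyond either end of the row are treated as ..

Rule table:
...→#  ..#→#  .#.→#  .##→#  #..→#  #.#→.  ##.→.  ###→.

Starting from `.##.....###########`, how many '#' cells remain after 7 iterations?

##.######..........
#..#.....##########
##########.........
#.........#########
###########........
#..........########
############.......
count of #: 12

12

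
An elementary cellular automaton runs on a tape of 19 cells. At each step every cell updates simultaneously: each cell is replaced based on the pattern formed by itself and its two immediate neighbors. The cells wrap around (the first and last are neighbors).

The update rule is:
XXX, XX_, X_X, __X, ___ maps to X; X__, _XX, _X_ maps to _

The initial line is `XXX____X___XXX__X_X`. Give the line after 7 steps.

X_X_X_XXX_XX_X_XX_X

step 1: XXX_XXX__XX_XX_X_X_
step 2: _XXX_XX_X_XX_XX_X_X
step 3: X_XXX_XX_X_XX_XX_X_
step 4: _X_XXX_XX_X_XX_XX_X
step 5: X_X_XXX_XX_X_XX_XX_
step 6: _X_X_XXX_XX_X_XX_XX
step 7: X_X_X_XXX_XX_X_XX_X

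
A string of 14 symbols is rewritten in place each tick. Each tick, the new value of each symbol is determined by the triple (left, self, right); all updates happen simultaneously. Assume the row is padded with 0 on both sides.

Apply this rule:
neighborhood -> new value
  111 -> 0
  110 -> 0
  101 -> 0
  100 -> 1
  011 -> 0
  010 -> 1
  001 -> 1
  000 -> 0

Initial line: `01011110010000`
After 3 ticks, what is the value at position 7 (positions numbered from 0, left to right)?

1

11000001111000
00100010000100
01110111001110
position 7 holds 1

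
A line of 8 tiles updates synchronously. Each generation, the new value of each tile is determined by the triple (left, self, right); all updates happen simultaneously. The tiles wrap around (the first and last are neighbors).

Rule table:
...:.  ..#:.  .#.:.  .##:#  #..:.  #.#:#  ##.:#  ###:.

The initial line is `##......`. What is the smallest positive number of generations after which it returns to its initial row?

generation 1: ##......

1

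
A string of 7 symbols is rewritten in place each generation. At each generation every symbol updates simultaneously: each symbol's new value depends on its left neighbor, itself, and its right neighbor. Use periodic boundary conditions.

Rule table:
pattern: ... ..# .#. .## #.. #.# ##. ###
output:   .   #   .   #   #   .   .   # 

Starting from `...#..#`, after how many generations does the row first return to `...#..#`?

28

#.#.##.
....#..
...#.#.
..#...#
##.#.#.
#......
.#....#
..#..#.
.#.##.#
...#...
..#.#..
.#...#.
#.#.#.#
......#
#....#.
.#..#..
#.##.#.
..#....
.#.#...
#...#..
.#.#.##
.....#.
....#.#
#..#...
.##.#.#
.#.....
#.#....
...#..#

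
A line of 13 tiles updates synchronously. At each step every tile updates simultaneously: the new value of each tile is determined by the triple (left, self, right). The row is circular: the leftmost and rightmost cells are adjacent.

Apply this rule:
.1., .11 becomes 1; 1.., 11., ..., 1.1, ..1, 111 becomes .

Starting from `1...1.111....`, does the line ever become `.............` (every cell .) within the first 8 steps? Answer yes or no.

step 1: 1...1.1......
step 2: 1...1.1......  (fixed point — unchanged through step 8)
step 8 is 1...1.1......, still not uniform .

no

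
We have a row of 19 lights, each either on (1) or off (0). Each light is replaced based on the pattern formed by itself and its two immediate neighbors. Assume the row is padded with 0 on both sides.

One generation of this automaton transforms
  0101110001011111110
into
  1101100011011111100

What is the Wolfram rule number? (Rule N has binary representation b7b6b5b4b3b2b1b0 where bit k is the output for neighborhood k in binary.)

position 4: 111 → 1  (bit 7 = 1)
position 5: 110 → 0  (bit 6 = 0)
position 2: 101 → 0  (bit 5 = 0)
position 6: 100 → 0  (bit 4 = 0)
position 3: 011 → 1  (bit 3 = 1)
position 1: 010 → 1  (bit 2 = 1)
position 0: 001 → 1  (bit 1 = 1)
position 7: 000 → 0  (bit 0 = 0)
bits b7..b0 = 10001110 = 142

142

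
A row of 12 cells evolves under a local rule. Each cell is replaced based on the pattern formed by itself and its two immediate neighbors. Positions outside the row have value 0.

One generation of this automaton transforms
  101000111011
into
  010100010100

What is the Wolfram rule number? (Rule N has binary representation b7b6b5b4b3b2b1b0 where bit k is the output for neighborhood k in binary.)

position 7: 111 → 1  (bit 7 = 1)
position 8: 110 → 0  (bit 6 = 0)
position 1: 101 → 1  (bit 5 = 1)
position 3: 100 → 1  (bit 4 = 1)
position 6: 011 → 0  (bit 3 = 0)
position 0: 010 → 0  (bit 2 = 0)
position 5: 001 → 0  (bit 1 = 0)
position 4: 000 → 0  (bit 0 = 0)
bits b7..b0 = 10110000 = 176

176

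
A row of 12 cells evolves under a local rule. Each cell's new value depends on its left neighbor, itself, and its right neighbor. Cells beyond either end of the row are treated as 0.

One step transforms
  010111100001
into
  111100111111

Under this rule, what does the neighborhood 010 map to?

At position 1 the neighborhood is 010; the next row has 1 there.

1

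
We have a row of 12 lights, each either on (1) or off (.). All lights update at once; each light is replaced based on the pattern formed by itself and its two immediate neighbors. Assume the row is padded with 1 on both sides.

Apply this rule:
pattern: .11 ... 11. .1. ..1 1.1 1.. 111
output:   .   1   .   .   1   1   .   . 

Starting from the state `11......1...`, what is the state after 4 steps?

..11......1.

step 1: ...11111..11
step 2: .11......1..
step 3: 1...11111..1
step 4: ..11......1.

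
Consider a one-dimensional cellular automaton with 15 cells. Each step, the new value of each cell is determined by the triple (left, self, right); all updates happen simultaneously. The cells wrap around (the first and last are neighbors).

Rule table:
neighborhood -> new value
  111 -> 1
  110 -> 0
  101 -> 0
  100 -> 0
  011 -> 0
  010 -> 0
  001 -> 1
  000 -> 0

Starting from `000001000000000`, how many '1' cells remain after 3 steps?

1

000010000000000
000100000000000
001000000000000
count of 1: 1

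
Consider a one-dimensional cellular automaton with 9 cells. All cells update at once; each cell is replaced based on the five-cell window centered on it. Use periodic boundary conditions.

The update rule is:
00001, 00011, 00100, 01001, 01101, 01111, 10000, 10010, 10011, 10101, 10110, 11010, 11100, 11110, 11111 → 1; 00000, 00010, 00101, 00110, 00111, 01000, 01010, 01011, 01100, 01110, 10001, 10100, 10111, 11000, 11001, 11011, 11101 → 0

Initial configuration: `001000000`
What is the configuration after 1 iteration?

101010000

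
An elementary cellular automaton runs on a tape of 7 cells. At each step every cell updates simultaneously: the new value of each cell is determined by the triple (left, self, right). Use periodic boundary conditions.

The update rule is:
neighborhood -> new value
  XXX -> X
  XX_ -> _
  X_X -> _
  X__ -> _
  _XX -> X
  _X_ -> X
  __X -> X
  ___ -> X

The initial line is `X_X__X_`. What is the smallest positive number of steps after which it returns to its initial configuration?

14

X_X_XX_
X_X_X__
X_X_X_X
__X_X_X
_XX_X_X
_X__X_X
_X_XX_X
_X_X__X
_X_X_XX
_X_X_X_
XX_X_X_
X__X_X_
X_XX_X_
X_X__X_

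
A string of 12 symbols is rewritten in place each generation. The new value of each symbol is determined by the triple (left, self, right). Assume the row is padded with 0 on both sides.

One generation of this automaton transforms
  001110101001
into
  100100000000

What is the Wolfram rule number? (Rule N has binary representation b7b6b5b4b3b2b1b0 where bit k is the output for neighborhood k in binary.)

position 3: 111 → 1  (bit 7 = 1)
position 4: 110 → 0  (bit 6 = 0)
position 5: 101 → 0  (bit 5 = 0)
position 9: 100 → 0  (bit 4 = 0)
position 2: 011 → 0  (bit 3 = 0)
position 6: 010 → 0  (bit 2 = 0)
position 1: 001 → 0  (bit 1 = 0)
position 0: 000 → 1  (bit 0 = 1)
bits b7..b0 = 10000001 = 129

129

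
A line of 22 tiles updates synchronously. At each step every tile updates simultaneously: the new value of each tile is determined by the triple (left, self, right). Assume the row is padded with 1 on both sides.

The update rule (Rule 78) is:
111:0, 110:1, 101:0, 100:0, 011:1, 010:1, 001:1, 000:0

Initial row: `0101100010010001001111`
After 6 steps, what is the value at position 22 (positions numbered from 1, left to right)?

0101100110110011011000
0101101110110111011001
0101101010110101011011
0101101010110101011010
0101101010110101011010  (fixed point — unchanged through step 6)
position 22 holds 0

0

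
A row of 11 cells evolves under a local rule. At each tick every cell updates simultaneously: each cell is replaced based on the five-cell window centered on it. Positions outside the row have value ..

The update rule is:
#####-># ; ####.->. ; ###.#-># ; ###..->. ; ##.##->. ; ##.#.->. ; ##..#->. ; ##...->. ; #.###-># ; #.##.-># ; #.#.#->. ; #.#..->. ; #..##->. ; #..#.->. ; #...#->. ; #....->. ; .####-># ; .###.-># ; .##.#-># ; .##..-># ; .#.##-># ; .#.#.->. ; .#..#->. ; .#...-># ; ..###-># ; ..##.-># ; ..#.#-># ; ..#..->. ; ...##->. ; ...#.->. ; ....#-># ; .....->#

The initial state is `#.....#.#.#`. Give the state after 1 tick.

.#.##.#....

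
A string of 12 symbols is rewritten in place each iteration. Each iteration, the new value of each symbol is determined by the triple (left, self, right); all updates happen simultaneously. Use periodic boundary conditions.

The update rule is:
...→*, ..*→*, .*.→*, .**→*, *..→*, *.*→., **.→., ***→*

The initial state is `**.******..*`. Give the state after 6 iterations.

***..***.***

iteration 1: *..*****.***
iteration 2: .******..***
iteration 3: .*****.****.
iteration 4: *****..***.*
iteration 5: ****.****..*
iteration 6: ***..***.***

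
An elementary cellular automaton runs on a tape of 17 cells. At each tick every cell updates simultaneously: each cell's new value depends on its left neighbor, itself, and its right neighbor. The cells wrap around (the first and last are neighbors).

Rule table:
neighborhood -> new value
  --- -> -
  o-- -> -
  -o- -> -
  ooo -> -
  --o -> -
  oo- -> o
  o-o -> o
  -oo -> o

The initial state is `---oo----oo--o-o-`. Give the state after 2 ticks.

tick 1: ---oo----oo---o--
tick 2: ---oo----oo------

---oo----oo------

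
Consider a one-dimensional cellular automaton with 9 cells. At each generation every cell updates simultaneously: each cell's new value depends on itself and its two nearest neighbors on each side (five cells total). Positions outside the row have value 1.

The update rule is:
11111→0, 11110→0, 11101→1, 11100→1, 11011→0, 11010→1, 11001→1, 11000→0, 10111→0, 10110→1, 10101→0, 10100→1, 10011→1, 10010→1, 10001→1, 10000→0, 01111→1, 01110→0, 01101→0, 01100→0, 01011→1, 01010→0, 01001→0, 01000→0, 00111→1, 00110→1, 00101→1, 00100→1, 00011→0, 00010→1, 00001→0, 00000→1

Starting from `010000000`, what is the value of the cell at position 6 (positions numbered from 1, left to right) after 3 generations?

0

generation 1: 110011100
generation 2: 011110111
generation 3: 001010010
position 6 holds 0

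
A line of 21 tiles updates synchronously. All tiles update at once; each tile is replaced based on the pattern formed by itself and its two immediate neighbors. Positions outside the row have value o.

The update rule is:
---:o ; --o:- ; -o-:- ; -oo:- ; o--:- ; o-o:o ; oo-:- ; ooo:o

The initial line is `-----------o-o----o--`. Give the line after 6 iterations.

o-o-o--------o--oooo-

-ooooooooo--o--oo----
o-ooooooo---------oo-
-o-ooooo--ooooooo---o
o-o-ooo----ooooo--o--
-o-o-o--oo--ooo------
o-o-o--------o--oooo-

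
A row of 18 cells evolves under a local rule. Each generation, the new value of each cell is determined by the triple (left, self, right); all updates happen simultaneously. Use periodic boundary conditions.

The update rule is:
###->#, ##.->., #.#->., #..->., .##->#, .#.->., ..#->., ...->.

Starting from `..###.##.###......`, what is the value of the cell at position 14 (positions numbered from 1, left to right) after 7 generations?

.

..##..#..##.......
..#......#........
..................
..................  (fixed point — unchanged through generation 7)
position 14 holds .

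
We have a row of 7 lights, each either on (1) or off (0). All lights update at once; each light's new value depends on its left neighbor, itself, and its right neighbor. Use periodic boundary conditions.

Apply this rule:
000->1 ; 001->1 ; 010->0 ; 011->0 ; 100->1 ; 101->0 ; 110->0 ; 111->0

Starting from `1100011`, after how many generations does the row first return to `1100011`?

2

0011100
1100011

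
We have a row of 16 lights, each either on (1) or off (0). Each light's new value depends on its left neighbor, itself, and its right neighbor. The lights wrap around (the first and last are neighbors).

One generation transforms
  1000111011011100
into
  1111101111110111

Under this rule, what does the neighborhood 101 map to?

1

At position 7 the neighborhood is 101; the next row has 1 there.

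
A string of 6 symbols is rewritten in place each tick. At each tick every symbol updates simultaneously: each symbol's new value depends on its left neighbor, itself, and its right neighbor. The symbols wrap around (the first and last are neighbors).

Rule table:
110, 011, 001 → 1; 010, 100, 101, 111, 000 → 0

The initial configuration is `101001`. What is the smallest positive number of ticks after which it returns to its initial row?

100011
100110
001110
011010
111000
101001

6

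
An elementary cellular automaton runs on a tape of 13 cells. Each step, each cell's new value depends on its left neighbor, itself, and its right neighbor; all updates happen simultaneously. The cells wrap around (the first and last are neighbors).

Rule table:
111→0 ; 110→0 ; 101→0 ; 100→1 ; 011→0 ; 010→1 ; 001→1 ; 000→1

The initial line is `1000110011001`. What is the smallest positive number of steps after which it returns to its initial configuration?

2

0111001100110
1000110011001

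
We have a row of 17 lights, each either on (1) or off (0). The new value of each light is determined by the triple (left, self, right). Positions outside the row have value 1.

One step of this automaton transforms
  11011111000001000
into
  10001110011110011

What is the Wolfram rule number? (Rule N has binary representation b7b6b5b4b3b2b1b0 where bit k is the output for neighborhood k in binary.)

position 0: 111 → 1  (bit 7 = 1)
position 1: 110 → 0  (bit 6 = 0)
position 2: 101 → 0  (bit 5 = 0)
position 8: 100 → 0  (bit 4 = 0)
position 3: 011 → 0  (bit 3 = 0)
position 13: 010 → 0  (bit 2 = 0)
position 12: 001 → 1  (bit 1 = 1)
position 9: 000 → 1  (bit 0 = 1)
bits b7..b0 = 10000011 = 131

131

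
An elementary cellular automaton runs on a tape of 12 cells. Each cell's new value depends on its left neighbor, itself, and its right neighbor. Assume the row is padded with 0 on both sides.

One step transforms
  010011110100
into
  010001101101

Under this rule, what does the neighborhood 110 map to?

0

At position 7 the neighborhood is 110; the next row has 0 there.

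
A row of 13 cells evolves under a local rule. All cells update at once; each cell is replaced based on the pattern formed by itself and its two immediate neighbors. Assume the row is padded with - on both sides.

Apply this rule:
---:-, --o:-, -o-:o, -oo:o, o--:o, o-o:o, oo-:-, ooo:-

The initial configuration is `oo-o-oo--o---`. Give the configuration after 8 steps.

step 1: o-oooo-o-oo--
step 2: ooo---oooo-o-
step 3: o--o--o---ooo
step 4: oo-oo-oo--o--
step 5: o-oo-oo-o-oo-
step 6: ooo-oo-oooo-o
step 7: o--oo-oo---oo
step 8: oo-o-oo-o--o-

oo-o-oo-o--o-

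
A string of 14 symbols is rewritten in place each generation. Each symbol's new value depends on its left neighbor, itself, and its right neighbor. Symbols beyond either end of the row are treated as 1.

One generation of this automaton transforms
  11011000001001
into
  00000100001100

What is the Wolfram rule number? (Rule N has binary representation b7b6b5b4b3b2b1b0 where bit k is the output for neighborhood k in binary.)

position 0: 111 → 0  (bit 7 = 0)
position 1: 110 → 0  (bit 6 = 0)
position 2: 101 → 0  (bit 5 = 0)
position 5: 100 → 1  (bit 4 = 1)
position 3: 011 → 0  (bit 3 = 0)
position 10: 010 → 1  (bit 2 = 1)
position 9: 001 → 0  (bit 1 = 0)
position 6: 000 → 0  (bit 0 = 0)
bits b7..b0 = 00010100 = 20

20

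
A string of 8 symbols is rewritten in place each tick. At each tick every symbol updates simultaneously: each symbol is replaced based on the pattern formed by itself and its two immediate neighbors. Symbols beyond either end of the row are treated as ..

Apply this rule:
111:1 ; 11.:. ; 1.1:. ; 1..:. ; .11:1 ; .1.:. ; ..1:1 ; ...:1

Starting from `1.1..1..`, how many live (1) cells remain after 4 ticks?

4

tick 1: ....1..1
tick 2: 1111..1.
tick 3: 111..1..
tick 4: 11..1..1
count of 1: 4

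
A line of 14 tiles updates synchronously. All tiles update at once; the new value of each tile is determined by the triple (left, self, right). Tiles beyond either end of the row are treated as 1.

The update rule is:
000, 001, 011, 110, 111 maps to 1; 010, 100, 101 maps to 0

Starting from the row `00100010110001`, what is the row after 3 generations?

01111101110111

01001100110111
00011101110111
01111101110111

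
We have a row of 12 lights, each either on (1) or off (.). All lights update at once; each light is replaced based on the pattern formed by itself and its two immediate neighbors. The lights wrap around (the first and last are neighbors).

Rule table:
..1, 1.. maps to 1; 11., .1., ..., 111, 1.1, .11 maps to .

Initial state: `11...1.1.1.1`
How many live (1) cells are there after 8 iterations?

..1.1.......
.1...1......
1.1.1.1.....
.......1...1
1.....1.1.1.
.1...1......  (repeats iteration 2; period 4)
iteration 8: .......1...1
count of 1: 2

2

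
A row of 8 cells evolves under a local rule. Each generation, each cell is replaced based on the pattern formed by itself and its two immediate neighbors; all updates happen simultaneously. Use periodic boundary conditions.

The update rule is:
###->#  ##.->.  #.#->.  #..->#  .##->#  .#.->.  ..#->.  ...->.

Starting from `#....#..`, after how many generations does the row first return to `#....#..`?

8

.#....#.
..#....#
#..#....
.#..#...
..#..#..
...#..#.
....#..#
#....#..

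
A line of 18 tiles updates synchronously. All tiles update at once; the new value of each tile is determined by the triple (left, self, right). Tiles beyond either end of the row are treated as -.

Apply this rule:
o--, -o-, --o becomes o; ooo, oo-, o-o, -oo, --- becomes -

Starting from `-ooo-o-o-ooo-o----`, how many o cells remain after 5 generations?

o----o-o-----oo---
oo--oo-oo---o--o--
--oo-----o-oooooo-
-o--o---oo-------o
oooooo-o--o-----oo
count of o: 10

10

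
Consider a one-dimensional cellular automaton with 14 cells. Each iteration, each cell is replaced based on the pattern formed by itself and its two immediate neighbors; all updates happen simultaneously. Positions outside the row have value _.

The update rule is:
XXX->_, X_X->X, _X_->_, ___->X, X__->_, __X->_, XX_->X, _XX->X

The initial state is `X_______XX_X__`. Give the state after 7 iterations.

__XXXXX_XXX__X
X_X___XXX_X___
_X__X_X_XX__XX
_____X_XXX__XX
XXXX__XX_X__XX
X__X__XXX___XX
______X_X_X_XX

______X_X_X_XX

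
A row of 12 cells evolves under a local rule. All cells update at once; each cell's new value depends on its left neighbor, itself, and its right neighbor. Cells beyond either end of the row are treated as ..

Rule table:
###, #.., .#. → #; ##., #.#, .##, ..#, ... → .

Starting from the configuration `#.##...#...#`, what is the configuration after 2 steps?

##..##...#.#

step 1: #...#..##..#
step 2: ##..##...#.#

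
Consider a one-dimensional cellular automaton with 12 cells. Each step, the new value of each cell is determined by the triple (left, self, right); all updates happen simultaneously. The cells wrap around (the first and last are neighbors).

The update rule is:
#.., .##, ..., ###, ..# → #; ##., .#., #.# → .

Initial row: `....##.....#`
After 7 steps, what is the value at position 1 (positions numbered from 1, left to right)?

#

#####.#####.
####..####..
###.#####.##
##..####..##
#.#####.####
..####..####
#####.#####.
position 1 holds #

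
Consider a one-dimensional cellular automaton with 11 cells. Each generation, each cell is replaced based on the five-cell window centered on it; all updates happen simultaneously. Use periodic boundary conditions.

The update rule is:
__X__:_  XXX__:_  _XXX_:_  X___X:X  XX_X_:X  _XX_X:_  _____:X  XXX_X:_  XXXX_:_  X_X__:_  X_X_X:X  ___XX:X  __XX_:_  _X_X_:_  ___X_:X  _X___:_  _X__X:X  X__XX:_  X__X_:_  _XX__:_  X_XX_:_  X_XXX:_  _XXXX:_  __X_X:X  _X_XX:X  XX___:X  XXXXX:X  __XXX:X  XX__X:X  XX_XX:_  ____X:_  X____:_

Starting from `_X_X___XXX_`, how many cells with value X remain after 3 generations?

generation 1: _X___XXX__X
generation 2: ___XXX__X_X
generation 3: _XXX__X_X__
count of X: 5

5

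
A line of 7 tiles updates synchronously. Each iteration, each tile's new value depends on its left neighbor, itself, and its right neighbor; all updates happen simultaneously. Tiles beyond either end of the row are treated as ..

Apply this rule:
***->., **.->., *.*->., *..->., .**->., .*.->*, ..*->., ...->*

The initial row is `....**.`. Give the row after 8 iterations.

iteration 1: ***....
iteration 2: ....***
iteration 3: ***....  (repeats iteration 1; period 2)
iteration 8: ....***

....***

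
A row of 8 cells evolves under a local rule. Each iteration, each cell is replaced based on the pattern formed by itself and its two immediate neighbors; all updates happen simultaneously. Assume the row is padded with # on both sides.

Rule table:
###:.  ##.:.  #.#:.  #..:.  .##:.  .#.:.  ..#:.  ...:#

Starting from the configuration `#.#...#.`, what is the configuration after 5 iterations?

....#...
.##...#.
....#...  (repeats iteration 1; period 2)
iteration 5: ....#...

....#...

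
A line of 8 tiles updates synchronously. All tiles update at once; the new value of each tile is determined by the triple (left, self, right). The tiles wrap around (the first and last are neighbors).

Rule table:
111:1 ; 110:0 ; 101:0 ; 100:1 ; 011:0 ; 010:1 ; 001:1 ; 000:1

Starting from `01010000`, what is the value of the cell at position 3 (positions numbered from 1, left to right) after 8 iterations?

11011111
10001111
01110111
00100010
11111111
11111111  (fixed point — unchanged through iteration 8)
position 3 holds 1

1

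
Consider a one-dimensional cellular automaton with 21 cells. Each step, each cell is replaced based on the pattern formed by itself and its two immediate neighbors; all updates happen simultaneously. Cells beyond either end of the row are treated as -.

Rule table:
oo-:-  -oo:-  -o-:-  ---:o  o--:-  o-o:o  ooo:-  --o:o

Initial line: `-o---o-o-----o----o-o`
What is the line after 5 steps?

o--oo-o--oooo--ooo-o-
--o--o--o-----o---o--
oo--o--o--oooo--oo--o
---o--o--o-----o---o-
ooo--o--o--oooo--oo--

ooo--o--o--oooo--oo--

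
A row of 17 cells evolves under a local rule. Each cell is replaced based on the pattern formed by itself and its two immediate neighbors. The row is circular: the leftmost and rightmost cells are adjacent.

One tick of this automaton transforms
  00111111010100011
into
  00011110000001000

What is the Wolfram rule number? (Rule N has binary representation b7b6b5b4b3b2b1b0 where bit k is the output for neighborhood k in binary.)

129

position 3: 111 → 1  (bit 7 = 1)
position 7: 110 → 0  (bit 6 = 0)
position 8: 101 → 0  (bit 5 = 0)
position 0: 100 → 0  (bit 4 = 0)
position 2: 011 → 0  (bit 3 = 0)
position 9: 010 → 0  (bit 2 = 0)
position 1: 001 → 0  (bit 1 = 0)
position 13: 000 → 1  (bit 0 = 1)
bits b7..b0 = 10000001 = 129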